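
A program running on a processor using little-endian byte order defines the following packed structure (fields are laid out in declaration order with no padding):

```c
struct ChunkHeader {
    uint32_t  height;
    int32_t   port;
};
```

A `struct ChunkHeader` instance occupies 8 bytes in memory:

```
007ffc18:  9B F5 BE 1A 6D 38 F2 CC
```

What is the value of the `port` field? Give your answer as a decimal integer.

`port` follows `height` (4 bytes), so it starts at byte offset 4 and occupies 4 bytes.
Bytes at offsets 4..7: 6D 38 F2 CC.
Little-endian: lowest address holds the least-significant byte.
Reassemble most-significant byte first: CC F2 38 6D → 0xCCF2386D.
Top bit is set, so as a signed 32-bit value this is 0xCCF2386D − 2^32 = -856541075.

-856541075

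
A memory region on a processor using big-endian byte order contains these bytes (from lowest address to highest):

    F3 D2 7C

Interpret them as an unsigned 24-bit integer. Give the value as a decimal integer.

Big-endian stores the most-significant byte at the lowest address.
The bytes are already most-significant first: 0xF3D27C.
0xF3D27C = 15979132.

15979132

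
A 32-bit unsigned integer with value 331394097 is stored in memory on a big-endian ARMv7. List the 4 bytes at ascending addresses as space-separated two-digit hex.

331394097 in hexadecimal, padded to 32 bits, is 0x13C0AC31.
Split into bytes (most-significant first): 13 C0 AC 31.
Big-endian: lowest address holds the most-significant byte.
So the memory order matches the most-significant-first order: 13 C0 AC 31.

13 C0 AC 31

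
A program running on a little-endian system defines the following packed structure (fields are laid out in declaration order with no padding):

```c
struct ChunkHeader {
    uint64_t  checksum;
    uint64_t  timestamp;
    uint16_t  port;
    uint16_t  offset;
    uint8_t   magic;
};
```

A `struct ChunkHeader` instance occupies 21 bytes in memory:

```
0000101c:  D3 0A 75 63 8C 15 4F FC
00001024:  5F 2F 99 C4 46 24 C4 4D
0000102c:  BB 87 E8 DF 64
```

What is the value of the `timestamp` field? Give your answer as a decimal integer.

5603643722720423775

`timestamp` follows `checksum` (8 bytes), so it starts at byte offset 8 and occupies 8 bytes.
Bytes at offsets 8..15: 5F 2F 99 C4 46 24 C4 4D.
Little-endian: lowest address holds the least-significant byte.
Reassemble most-significant byte first: 4D C4 24 46 C4 99 2F 5F → 0x4DC42446C4992F5F.
0x4DC42446C4992F5F = 5603643722720423775.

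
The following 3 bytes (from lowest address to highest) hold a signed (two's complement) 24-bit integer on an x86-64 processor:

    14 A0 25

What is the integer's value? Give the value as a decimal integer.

2465812

Little-endian stores the least-significant byte at the lowest address.
Reassemble most-significant byte first: 25 A0 14 → 0x25A014.
0x25A014 = 2465812.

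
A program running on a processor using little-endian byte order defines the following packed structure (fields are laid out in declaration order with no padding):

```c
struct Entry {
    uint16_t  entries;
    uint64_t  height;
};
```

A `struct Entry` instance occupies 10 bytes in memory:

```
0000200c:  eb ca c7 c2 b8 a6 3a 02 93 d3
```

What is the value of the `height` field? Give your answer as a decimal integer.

`height` follows `entries` (2 bytes), so it starts at byte offset 2 and occupies 8 bytes.
Bytes at offsets 2..9: C7 C2 B8 A6 3A 02 93 D3.
Little-endian stores the least-significant byte at the lowest address.
Reassemble most-significant byte first: D3 93 02 3A A6 B8 C2 C7 → 0xD393023AA6B8C2C7.
0xD393023AA6B8C2C7 = 15245531614507745991.

15245531614507745991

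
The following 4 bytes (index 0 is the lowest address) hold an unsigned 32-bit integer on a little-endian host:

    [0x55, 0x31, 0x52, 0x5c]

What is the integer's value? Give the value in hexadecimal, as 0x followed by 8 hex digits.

0x5C523155

Little-endian: lowest address holds the least-significant byte.
Reassemble most-significant byte first: 5C 52 31 55 → 0x5C523155.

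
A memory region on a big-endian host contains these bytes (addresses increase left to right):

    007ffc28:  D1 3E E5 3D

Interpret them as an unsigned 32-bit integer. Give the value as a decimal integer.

3510560061

In big-endian order the high byte comes first in memory.
The bytes are already most-significant first: 0xD13EE53D.
0xD13EE53D = 3510560061.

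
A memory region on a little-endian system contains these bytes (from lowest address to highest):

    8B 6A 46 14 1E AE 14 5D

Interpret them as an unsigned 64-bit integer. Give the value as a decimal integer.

Little-endian stores the least-significant byte at the lowest address.
Reassemble most-significant byte first: 5D 14 AE 1E 14 46 6A 8B → 0x5D14AE1E14466A8B.
0x5D14AE1E14466A8B = 6707177189273922187.

6707177189273922187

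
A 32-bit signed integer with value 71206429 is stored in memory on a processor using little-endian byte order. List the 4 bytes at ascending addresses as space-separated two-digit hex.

71206429 in hexadecimal, padded to 32 bits, is 0x043E861D.
Split into bytes (most-significant first): 04 3E 86 1D.
In little-endian order the low byte comes first in memory.
So at ascending addresses the bytes are 1D 86 3E 04.

1D 86 3E 04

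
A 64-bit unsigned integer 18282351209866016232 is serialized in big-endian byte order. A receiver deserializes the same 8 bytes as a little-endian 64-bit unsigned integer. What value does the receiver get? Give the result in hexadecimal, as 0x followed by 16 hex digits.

18282351209866016232 in 64-bit hexadecimal is 0xFDB7F58FB2FF35E8.
Stored big-endian, the bytes at ascending addresses are FD B7 F5 8F B2 FF 35 E8.
Read back as little-endian, the first byte is least significant, giving 0xE835FFB28FF5B7FD.

0xE835FFB28FF5B7FD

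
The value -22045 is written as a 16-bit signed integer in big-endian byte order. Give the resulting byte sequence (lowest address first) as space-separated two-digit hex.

A9 E3

Two's complement of -22045 in 16 bits: 22045 = 0x561D; invert → 0xA9E2; add 1 → 0xA9E3.
Split into bytes (most-significant first): A9 E3.
Big-endian: lowest address holds the most-significant byte.
So the memory order matches the most-significant-first order: A9 E3.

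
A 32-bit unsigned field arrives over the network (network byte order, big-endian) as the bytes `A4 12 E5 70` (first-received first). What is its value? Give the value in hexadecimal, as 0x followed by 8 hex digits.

0xA412E570

Big-endian: lowest address holds the most-significant byte.
The bytes are already most-significant first: 0xA412E570.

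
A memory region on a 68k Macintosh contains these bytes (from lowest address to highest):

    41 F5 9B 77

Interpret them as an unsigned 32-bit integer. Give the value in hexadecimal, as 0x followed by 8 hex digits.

Big-endian: lowest address holds the most-significant byte.
The bytes are already most-significant first: 0x41F59B77.

0x41F59B77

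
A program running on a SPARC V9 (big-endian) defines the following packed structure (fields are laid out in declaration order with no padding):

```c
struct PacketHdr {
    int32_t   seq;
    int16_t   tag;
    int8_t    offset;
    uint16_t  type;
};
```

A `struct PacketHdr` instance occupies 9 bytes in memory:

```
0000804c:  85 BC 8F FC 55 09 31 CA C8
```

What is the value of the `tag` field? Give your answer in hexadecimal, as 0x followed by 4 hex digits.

0x5509

`tag` follows `seq` (4 bytes), so it starts at byte offset 4 and occupies 2 bytes.
Bytes at offsets 4..5: 55 09.
Big-endian: lowest address holds the most-significant byte.
The bytes are already most-significant first: 0x5509.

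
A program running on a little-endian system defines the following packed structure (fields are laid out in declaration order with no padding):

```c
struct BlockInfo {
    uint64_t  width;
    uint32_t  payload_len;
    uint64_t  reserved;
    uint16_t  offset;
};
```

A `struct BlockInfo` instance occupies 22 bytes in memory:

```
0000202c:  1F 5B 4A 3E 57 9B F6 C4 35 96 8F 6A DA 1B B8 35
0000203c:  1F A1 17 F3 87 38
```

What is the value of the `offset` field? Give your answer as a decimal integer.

`offset` follows `width` (8 B), `payload_len` (4 B), `reserved` (8 B), so it starts at offset 8 + 4 + 8 = 20 and occupies 2 bytes.
Bytes at offsets 20..21: 87 38.
In little-endian order the low byte comes first in memory.
Reassemble most-significant byte first: 38 87 → 0x3887.
0x3887 = 14471.

14471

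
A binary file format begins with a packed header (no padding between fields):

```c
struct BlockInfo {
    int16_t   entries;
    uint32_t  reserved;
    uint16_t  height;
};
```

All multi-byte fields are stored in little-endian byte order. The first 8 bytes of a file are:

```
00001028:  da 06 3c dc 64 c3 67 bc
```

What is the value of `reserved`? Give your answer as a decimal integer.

3278167100

`reserved` follows `entries` (2 bytes), so it starts at byte offset 2 and occupies 4 bytes.
Bytes at offsets 2..5: 3C DC 64 C3.
In little-endian order the low byte comes first in memory.
Reassemble most-significant byte first: C3 64 DC 3C → 0xC364DC3C.
0xC364DC3C = 3278167100.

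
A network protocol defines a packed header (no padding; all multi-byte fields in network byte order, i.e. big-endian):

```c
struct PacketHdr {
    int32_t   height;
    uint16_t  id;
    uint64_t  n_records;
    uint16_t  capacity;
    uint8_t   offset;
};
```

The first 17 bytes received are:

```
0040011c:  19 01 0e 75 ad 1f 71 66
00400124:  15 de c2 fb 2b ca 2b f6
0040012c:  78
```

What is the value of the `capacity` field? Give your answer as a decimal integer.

`capacity` follows `height` (4 B), `id` (2 B), `n_records` (8 B), so it starts at offset 4 + 2 + 8 = 14 and occupies 2 bytes.
Bytes at offsets 14..15: 2B F6.
Big-endian stores the most-significant byte at the lowest address.
The bytes are already most-significant first: 0x2BF6.
0x2BF6 = 11254.

11254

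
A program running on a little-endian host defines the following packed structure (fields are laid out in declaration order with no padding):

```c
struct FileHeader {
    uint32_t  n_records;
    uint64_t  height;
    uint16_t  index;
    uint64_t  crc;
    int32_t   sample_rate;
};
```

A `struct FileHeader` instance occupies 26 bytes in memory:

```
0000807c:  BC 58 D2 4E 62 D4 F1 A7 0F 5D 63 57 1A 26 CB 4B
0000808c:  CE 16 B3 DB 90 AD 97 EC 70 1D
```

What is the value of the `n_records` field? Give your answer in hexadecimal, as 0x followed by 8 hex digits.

`n_records` is the first field, at byte offset 0, occupying 4 bytes.
Bytes at offsets 0..3: BC 58 D2 4E.
Little-endian stores the least-significant byte at the lowest address.
Reassemble most-significant byte first: 4E D2 58 BC → 0x4ED258BC.

0x4ED258BC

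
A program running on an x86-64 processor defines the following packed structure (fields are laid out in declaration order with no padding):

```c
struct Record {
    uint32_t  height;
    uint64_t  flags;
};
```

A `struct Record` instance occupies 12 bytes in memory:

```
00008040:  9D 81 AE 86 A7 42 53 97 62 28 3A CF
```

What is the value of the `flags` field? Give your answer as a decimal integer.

14932291918411023015

`flags` follows `height` (4 bytes), so it starts at byte offset 4 and occupies 8 bytes.
Bytes at offsets 4..11: A7 42 53 97 62 28 3A CF.
Little-endian: lowest address holds the least-significant byte.
Reassemble most-significant byte first: CF 3A 28 62 97 53 42 A7 → 0xCF3A2862975342A7.
0xCF3A2862975342A7 = 14932291918411023015.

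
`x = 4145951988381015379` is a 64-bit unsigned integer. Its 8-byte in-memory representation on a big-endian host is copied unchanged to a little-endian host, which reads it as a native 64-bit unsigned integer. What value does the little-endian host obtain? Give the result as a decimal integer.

4145951988381015379 in 64-bit hexadecimal is 0x3989615E03465D53.
Stored big-endian, the bytes at ascending addresses are 39 89 61 5E 03 46 5D 53.
Read back as little-endian, the first byte is least significant, giving 0x535D46035E618939.
0x535D46035E618939 = 6007034458264406329.

6007034458264406329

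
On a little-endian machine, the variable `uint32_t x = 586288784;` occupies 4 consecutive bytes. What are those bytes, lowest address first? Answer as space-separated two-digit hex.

586288784 in hexadecimal, padded to 32 bits, is 0x22F20E90.
Split into bytes (most-significant first): 22 F2 0E 90.
Little-endian: lowest address holds the least-significant byte.
So at ascending addresses the bytes are 90 0E F2 22.

90 0E F2 22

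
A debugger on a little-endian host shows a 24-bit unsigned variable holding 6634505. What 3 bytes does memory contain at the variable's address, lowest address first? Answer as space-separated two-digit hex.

09 3C 65

6634505 in hexadecimal, padded to 24 bits, is 0x653C09.
Split into bytes (most-significant first): 65 3C 09.
Little-endian: lowest address holds the least-significant byte.
So at ascending addresses the bytes are 09 3C 65.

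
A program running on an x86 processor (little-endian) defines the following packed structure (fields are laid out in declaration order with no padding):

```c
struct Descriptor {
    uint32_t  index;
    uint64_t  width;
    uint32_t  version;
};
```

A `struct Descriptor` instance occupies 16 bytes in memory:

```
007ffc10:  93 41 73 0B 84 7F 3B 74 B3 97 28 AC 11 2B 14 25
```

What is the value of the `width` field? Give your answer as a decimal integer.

`width` follows `index` (4 bytes), so it starts at byte offset 4 and occupies 8 bytes.
Bytes at offsets 4..11: 84 7F 3B 74 B3 97 28 AC.
Little-endian: lowest address holds the least-significant byte.
Reassemble most-significant byte first: AC 28 97 B3 74 3B 7F 84 → 0xAC2897B3743B7F84.
0xAC2897B3743B7F84 = 12405331970597027716.

12405331970597027716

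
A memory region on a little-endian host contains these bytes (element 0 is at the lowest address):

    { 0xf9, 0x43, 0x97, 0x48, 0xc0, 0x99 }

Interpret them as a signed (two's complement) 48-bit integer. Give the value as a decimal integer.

Little-endian: lowest address holds the least-significant byte.
Reassemble most-significant byte first: 99 C0 48 97 43 F9 → 0x99C0489743F9.
Top bit is set, so as a signed 48-bit value this is 0x99C0489743F9 − 2^48 = -112423846067207.

-112423846067207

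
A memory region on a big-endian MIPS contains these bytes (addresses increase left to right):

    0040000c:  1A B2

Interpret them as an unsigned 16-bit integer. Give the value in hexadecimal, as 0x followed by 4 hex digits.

Big-endian stores the most-significant byte at the lowest address.
The bytes are already most-significant first: 0x1AB2.

0x1AB2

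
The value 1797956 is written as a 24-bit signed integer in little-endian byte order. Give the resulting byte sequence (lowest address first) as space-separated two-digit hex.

44 6F 1B

1797956 in hexadecimal, padded to 24 bits, is 0x1B6F44.
Split into bytes (most-significant first): 1B 6F 44.
Little-endian: lowest address holds the least-significant byte.
So at ascending addresses the bytes are 44 6F 1B.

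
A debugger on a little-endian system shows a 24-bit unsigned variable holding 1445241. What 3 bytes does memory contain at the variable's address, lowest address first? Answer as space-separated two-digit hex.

1445241 in hexadecimal, padded to 24 bits, is 0x160D79.
Split into bytes (most-significant first): 16 0D 79.
In little-endian order the low byte comes first in memory.
So at ascending addresses the bytes are 79 0D 16.

79 0D 16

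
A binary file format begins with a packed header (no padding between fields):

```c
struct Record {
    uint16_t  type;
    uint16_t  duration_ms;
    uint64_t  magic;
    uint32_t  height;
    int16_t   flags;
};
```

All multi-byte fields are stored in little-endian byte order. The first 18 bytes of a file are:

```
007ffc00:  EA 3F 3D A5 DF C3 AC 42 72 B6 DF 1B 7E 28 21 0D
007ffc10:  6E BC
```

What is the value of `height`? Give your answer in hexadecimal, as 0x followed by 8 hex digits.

0x0D21287E

`height` follows `type` (2 B), `duration_ms` (2 B), `magic` (8 B), so it starts at offset 2 + 2 + 8 = 12 and occupies 4 bytes.
Bytes at offsets 12..15: 7E 28 21 0D.
In little-endian order the low byte comes first in memory.
Reassemble most-significant byte first: 0D 21 28 7E → 0x0D21287E.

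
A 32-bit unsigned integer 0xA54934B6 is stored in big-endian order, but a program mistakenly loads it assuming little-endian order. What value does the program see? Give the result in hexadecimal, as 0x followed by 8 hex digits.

0xB63449A5

Stored big-endian, the bytes at ascending addresses are A5 49 34 B6.
Read back as little-endian, the first byte is least significant, giving 0xB63449A5.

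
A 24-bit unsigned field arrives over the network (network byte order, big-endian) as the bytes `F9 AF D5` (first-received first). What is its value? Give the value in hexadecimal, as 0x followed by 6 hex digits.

0xF9AFD5

Big-endian stores the most-significant byte at the lowest address.
The bytes are already most-significant first: 0xF9AFD5.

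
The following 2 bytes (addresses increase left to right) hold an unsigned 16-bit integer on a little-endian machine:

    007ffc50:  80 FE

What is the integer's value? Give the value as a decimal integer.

65152

Little-endian stores the least-significant byte at the lowest address.
Reassemble most-significant byte first: FE 80 → 0xFE80.
0xFE80 = 65152.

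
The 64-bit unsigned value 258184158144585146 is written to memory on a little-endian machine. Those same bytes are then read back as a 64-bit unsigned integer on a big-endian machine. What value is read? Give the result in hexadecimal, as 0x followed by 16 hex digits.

0xBA5DD7B81F419503

258184158144585146 in 64-bit hexadecimal is 0x0395411FB8D75DBA.
Stored little-endian, the bytes at ascending addresses are BA 5D D7 B8 1F 41 95 03.
Read back as big-endian, the last byte is least significant, giving 0xBA5DD7B81F419503.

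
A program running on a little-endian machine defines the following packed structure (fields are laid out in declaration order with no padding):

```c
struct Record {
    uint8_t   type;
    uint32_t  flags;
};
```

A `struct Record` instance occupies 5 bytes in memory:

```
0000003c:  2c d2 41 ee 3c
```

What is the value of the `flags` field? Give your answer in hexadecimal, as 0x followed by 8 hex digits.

0x3CEE41D2

`flags` follows `type` (1 byte), so it starts at byte offset 1 and occupies 4 bytes.
Bytes at offsets 1..4: D2 41 EE 3C.
Little-endian stores the least-significant byte at the lowest address.
Reassemble most-significant byte first: 3C EE 41 D2 → 0x3CEE41D2.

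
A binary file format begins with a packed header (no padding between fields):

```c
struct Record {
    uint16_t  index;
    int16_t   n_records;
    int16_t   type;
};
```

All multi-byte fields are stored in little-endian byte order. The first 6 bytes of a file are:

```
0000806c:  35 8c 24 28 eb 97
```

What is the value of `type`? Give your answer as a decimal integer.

-26645

`type` follows `index` (2 B), `n_records` (2 B), so it starts at offset 2 + 2 = 4 and occupies 2 bytes.
Bytes at offsets 4..5: EB 97.
In little-endian order the low byte comes first in memory.
Reassemble most-significant byte first: 97 EB → 0x97EB.
Top bit is set, so as a signed 16-bit value this is 0x97EB − 2^16 = -26645.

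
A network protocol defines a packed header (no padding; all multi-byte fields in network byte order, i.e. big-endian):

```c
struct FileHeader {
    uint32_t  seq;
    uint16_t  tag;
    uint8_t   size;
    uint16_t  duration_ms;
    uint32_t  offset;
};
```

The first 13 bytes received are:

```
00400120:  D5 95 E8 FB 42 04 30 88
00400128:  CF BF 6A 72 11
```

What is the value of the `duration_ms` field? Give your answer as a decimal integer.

35023

`duration_ms` follows `seq` (4 B), `tag` (2 B), `size` (1 B), so it starts at offset 4 + 2 + 1 = 7 and occupies 2 bytes.
Bytes at offsets 7..8: 88 CF.
Big-endian stores the most-significant byte at the lowest address.
The bytes are already most-significant first: 0x88CF.
0x88CF = 35023.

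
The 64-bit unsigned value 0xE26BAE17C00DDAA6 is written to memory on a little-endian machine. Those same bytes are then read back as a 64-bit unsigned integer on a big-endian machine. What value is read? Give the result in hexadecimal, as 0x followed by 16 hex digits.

0xA6DA0DC017AE6BE2

Stored little-endian, the bytes at ascending addresses are A6 DA 0D C0 17 AE 6B E2.
Read back as big-endian, the last byte is least significant, giving 0xA6DA0DC017AE6BE2.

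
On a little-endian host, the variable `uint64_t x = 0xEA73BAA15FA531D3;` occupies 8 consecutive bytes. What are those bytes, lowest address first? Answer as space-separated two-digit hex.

D3 31 A5 5F A1 BA 73 EA

Split into bytes (most-significant first): EA 73 BA A1 5F A5 31 D3.
Little-endian: lowest address holds the least-significant byte.
So at ascending addresses the bytes are D3 31 A5 5F A1 BA 73 EA.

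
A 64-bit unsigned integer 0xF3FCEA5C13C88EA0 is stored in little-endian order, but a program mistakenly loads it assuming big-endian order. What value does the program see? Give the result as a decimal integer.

Stored little-endian, the bytes at ascending addresses are A0 8E C8 13 5C EA FC F3.
Read back as big-endian, the last byte is least significant, giving 0xA08EC8135CEAFCF3.
0xA08EC8135CEAFCF3 = 11569404478250220787.

11569404478250220787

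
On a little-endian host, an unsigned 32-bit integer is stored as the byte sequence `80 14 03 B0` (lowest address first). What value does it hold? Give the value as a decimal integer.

2952991872

Little-endian stores the least-significant byte at the lowest address.
Reassemble most-significant byte first: B0 03 14 80 → 0xB0031480.
0xB0031480 = 2952991872.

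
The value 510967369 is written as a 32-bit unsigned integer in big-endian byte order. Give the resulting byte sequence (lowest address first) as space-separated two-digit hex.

510967369 in hexadecimal, padded to 32 bits, is 0x1E74BE49.
Split into bytes (most-significant first): 1E 74 BE 49.
Big-endian stores the most-significant byte at the lowest address.
So the memory order matches the most-significant-first order: 1E 74 BE 49.

1E 74 BE 49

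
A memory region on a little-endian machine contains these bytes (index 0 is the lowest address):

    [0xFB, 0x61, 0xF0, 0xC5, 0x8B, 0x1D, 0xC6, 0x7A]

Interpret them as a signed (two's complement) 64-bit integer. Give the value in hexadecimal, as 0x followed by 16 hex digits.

0x7AC61D8BC5F061FB

Little-endian stores the least-significant byte at the lowest address.
Reassemble most-significant byte first: 7A C6 1D 8B C5 F0 61 FB → 0x7AC61D8BC5F061FB.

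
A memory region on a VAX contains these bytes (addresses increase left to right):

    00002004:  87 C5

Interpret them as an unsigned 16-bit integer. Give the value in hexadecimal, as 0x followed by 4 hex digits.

0xC587

Little-endian stores the least-significant byte at the lowest address.
Reassemble most-significant byte first: C5 87 → 0xC587.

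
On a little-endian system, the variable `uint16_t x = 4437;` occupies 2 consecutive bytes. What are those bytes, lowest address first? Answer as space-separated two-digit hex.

55 11

4437 in hexadecimal, padded to 16 bits, is 0x1155.
Split into bytes (most-significant first): 11 55.
In little-endian order the low byte comes first in memory.
So at ascending addresses the bytes are 55 11.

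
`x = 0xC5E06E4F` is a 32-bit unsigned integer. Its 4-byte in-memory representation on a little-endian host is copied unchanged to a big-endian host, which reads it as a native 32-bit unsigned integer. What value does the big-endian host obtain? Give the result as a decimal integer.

1332666565

Stored little-endian, the bytes at ascending addresses are 4F 6E E0 C5.
Read back as big-endian, the last byte is least significant, giving 0x4F6EE0C5.
0x4F6EE0C5 = 1332666565.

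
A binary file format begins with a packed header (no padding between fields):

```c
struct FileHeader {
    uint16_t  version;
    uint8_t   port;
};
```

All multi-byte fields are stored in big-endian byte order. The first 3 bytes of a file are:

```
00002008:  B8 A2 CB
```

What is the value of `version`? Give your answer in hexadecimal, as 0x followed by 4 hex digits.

`version` is the first field, at byte offset 0, occupying 2 bytes.
Bytes at offsets 0..1: B8 A2.
Big-endian stores the most-significant byte at the lowest address.
The bytes are already most-significant first: 0xB8A2.

0xB8A2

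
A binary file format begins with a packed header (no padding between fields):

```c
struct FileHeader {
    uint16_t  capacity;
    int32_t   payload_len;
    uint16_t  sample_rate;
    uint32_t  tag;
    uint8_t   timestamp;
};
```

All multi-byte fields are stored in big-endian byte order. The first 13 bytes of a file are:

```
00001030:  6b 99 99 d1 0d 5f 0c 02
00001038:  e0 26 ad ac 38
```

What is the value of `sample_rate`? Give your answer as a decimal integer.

3074

`sample_rate` follows `capacity` (2 B), `payload_len` (4 B), so it starts at offset 2 + 4 = 6 and occupies 2 bytes.
Bytes at offsets 6..7: 0C 02.
Big-endian: lowest address holds the most-significant byte.
The bytes are already most-significant first: 0x0C02.
0x0C02 = 3074.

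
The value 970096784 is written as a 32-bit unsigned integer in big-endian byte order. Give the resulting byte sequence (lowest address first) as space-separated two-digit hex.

970096784 in hexadecimal, padded to 32 bits, is 0x39D28090.
Split into bytes (most-significant first): 39 D2 80 90.
Big-endian: lowest address holds the most-significant byte.
So the memory order matches the most-significant-first order: 39 D2 80 90.

39 D2 80 90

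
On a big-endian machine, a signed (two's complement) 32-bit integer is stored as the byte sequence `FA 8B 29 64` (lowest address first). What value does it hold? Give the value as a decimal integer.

-91543196

Big-endian: lowest address holds the most-significant byte.
The bytes are already most-significant first: 0xFA8B2964.
Top bit is set, so as a signed 32-bit value this is 0xFA8B2964 − 2^32 = -91543196.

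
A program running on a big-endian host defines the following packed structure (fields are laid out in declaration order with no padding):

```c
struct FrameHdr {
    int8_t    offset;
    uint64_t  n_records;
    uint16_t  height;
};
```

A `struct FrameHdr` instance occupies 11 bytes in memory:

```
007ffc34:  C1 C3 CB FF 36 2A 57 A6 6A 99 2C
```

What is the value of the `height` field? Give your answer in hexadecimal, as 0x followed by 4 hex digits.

`height` follows `offset` (1 B), `n_records` (8 B), so it starts at offset 1 + 8 = 9 and occupies 2 bytes.
Bytes at offsets 9..10: 99 2C.
In big-endian order the high byte comes first in memory.
The bytes are already most-significant first: 0x992C.

0x992C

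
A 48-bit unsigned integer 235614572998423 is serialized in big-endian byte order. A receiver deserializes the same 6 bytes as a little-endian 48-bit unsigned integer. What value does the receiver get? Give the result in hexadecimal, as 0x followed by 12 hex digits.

0x176FED4A4AD6

235614572998423 in 48-bit hexadecimal is 0xD64A4AED6F17.
Stored big-endian, the bytes at ascending addresses are D6 4A 4A ED 6F 17.
Read back as little-endian, the first byte is least significant, giving 0x176FED4A4AD6.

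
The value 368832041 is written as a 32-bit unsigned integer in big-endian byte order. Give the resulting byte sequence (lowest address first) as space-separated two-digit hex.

15 FB EE 29

368832041 in hexadecimal, padded to 32 bits, is 0x15FBEE29.
Split into bytes (most-significant first): 15 FB EE 29.
Big-endian: lowest address holds the most-significant byte.
So the memory order matches the most-significant-first order: 15 FB EE 29.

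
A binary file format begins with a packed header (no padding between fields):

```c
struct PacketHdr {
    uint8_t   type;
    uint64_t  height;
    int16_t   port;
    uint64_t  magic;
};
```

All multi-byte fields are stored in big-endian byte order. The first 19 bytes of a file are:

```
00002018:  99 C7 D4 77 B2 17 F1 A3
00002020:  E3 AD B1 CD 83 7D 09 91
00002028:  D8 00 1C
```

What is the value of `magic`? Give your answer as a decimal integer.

`magic` follows `type` (1 B), `height` (8 B), `port` (2 B), so it starts at offset 1 + 8 + 2 = 11 and occupies 8 bytes.
Bytes at offsets 11..18: CD 83 7D 09 91 D8 00 1C.
Big-endian stores the most-significant byte at the lowest address.
The bytes are already most-significant first: 0xCD837D0991D8001C.
0xCD837D0991D8001C = 14808817479779352604.

14808817479779352604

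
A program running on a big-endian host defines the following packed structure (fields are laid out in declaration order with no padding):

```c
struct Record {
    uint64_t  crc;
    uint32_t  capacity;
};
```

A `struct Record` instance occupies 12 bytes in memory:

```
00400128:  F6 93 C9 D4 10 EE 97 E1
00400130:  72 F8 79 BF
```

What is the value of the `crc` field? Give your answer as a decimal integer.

`crc` is the first field, at byte offset 0, occupying 8 bytes.
Bytes at offsets 0..7: F6 93 C9 D4 10 EE 97 E1.
Big-endian: lowest address holds the most-significant byte.
The bytes are already most-significant first: 0xF693C9D410EE97E1.
0xF693C9D410EE97E1 = 17767766867561060321.

17767766867561060321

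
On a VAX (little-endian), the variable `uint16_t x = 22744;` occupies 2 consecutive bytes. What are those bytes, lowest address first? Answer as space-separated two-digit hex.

D8 58

22744 in hexadecimal, padded to 16 bits, is 0x58D8.
Split into bytes (most-significant first): 58 D8.
Little-endian: lowest address holds the least-significant byte.
So at ascending addresses the bytes are D8 58.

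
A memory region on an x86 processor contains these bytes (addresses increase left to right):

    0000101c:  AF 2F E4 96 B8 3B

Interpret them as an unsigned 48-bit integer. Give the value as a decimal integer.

Little-endian stores the least-significant byte at the lowest address.
Reassemble most-significant byte first: 3B B8 96 E4 2F AF → 0x3BB896E42FAF.
0x3BB896E42FAF = 65663991558063.

65663991558063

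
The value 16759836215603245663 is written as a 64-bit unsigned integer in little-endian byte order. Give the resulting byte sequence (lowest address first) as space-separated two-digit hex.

16759836215603245663 in hexadecimal, padded to 64 bits, is 0xE896E63D9CC2325F.
Split into bytes (most-significant first): E8 96 E6 3D 9C C2 32 5F.
Little-endian: lowest address holds the least-significant byte.
So at ascending addresses the bytes are 5F 32 C2 9C 3D E6 96 E8.

5F 32 C2 9C 3D E6 96 E8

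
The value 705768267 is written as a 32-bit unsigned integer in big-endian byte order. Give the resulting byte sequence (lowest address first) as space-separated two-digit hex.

705768267 in hexadecimal, padded to 32 bits, is 0x2A112B4B.
Split into bytes (most-significant first): 2A 11 2B 4B.
In big-endian order the high byte comes first in memory.
So the memory order matches the most-significant-first order: 2A 11 2B 4B.

2A 11 2B 4B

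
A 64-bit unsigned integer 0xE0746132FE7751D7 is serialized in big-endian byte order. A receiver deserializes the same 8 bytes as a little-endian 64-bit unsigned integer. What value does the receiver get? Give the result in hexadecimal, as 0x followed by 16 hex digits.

0xD75177FE326174E0

Stored big-endian, the bytes at ascending addresses are E0 74 61 32 FE 77 51 D7.
Read back as little-endian, the first byte is least significant, giving 0xD75177FE326174E0.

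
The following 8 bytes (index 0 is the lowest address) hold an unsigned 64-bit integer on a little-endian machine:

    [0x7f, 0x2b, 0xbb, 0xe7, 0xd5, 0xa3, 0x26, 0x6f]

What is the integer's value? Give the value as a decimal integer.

Little-endian stores the least-significant byte at the lowest address.
Reassemble most-significant byte first: 6F 26 A3 D5 E7 BB 2B 7F → 0x6F26A3D5E7BB2B7F.
0x6F26A3D5E7BB2B7F = 8009269126436170623.

8009269126436170623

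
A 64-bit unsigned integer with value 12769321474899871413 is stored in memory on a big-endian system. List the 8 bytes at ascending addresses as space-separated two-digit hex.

12769321474899871413 in hexadecimal, padded to 64 bits, is 0xB135BE3A062C86B5.
Split into bytes (most-significant first): B1 35 BE 3A 06 2C 86 B5.
Big-endian stores the most-significant byte at the lowest address.
So the memory order matches the most-significant-first order: B1 35 BE 3A 06 2C 86 B5.

B1 35 BE 3A 06 2C 86 B5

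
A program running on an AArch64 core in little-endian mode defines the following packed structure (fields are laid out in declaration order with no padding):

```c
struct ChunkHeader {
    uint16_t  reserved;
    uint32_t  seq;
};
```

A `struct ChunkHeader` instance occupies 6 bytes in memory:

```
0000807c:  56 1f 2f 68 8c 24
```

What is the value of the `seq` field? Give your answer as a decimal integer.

613181487

`seq` follows `reserved` (2 bytes), so it starts at byte offset 2 and occupies 4 bytes.
Bytes at offsets 2..5: 2F 68 8C 24.
Little-endian: lowest address holds the least-significant byte.
Reassemble most-significant byte first: 24 8C 68 2F → 0x248C682F.
0x248C682F = 613181487.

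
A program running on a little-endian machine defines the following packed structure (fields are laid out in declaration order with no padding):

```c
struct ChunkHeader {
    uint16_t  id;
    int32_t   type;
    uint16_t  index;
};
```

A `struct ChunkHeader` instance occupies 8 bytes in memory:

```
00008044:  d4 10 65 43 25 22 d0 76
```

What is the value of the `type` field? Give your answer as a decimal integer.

`type` follows `id` (2 bytes), so it starts at byte offset 2 and occupies 4 bytes.
Bytes at offsets 2..5: 65 43 25 22.
In little-endian order the low byte comes first in memory.
Reassemble most-significant byte first: 22 25 43 65 → 0x22254365.
0x22254365 = 572867429.

572867429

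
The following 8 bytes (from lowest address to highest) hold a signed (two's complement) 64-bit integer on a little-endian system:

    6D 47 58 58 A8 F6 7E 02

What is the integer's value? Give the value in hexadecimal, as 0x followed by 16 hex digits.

In little-endian order the low byte comes first in memory.
Reassemble most-significant byte first: 02 7E F6 A8 58 58 47 6D → 0x027EF6A85858476D.

0x027EF6A85858476D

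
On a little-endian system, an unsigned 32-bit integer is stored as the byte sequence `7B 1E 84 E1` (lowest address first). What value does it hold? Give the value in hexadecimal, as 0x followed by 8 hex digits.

0xE1841E7B

In little-endian order the low byte comes first in memory.
Reassemble most-significant byte first: E1 84 1E 7B → 0xE1841E7B.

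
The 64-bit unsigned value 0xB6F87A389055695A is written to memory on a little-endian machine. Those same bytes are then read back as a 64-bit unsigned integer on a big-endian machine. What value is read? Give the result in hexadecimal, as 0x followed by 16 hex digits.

0x5A695590387AF8B6

Stored little-endian, the bytes at ascending addresses are 5A 69 55 90 38 7A F8 B6.
Read back as big-endian, the last byte is least significant, giving 0x5A695590387AF8B6.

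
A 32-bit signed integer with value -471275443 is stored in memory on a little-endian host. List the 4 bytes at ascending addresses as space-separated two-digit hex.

4D E8 E8 E3

Two's complement of -471275443 in 32 bits: 471275443 = 0x1C1717B3; invert → 0xE3E8E84C; add 1 → 0xE3E8E84D.
Split into bytes (most-significant first): E3 E8 E8 4D.
Little-endian: lowest address holds the least-significant byte.
So at ascending addresses the bytes are 4D E8 E8 E3.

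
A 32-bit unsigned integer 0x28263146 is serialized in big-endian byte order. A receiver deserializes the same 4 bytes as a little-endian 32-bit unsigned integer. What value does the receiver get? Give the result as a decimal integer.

Stored big-endian, the bytes at ascending addresses are 28 26 31 46.
Read back as little-endian, the first byte is least significant, giving 0x46312628.
0x46312628 = 1177626152.

1177626152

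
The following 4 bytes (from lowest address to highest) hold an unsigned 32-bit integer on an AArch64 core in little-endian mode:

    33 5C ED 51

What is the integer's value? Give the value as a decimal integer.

In little-endian order the low byte comes first in memory.
Reassemble most-significant byte first: 51 ED 5C 33 → 0x51ED5C33.
0x51ED5C33 = 1374510131.

1374510131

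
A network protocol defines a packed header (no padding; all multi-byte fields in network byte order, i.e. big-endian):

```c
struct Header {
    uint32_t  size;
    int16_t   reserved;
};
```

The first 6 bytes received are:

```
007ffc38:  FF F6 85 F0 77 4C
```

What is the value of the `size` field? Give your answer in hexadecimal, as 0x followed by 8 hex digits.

`size` is the first field, at byte offset 0, occupying 4 bytes.
Bytes at offsets 0..3: FF F6 85 F0.
Big-endian: lowest address holds the most-significant byte.
The bytes are already most-significant first: 0xFFF685F0.

0xFFF685F0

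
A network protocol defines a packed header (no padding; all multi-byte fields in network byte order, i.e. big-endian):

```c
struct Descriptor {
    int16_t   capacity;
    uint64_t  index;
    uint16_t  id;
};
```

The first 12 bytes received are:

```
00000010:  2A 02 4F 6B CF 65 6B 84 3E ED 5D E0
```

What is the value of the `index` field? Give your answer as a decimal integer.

5722895786006822637

`index` follows `capacity` (2 bytes), so it starts at byte offset 2 and occupies 8 bytes.
Bytes at offsets 2..9: 4F 6B CF 65 6B 84 3E ED.
Big-endian: lowest address holds the most-significant byte.
The bytes are already most-significant first: 0x4F6BCF656B843EED.
0x4F6BCF656B843EED = 5722895786006822637.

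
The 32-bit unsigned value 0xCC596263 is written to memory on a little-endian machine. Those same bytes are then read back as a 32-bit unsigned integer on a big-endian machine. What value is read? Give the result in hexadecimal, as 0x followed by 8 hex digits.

Stored little-endian, the bytes at ascending addresses are 63 62 59 CC.
Read back as big-endian, the last byte is least significant, giving 0x636259CC.

0x636259CC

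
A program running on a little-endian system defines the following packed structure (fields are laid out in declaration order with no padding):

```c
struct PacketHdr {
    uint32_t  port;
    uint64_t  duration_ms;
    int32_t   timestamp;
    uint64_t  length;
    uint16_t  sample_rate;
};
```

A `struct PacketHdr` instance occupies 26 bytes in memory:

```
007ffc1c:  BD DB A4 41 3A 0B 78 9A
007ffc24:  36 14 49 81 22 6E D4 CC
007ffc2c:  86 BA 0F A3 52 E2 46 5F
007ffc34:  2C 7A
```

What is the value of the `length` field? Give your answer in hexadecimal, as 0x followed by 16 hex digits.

0x5F46E252A30FBA86

`length` follows `port` (4 B), `duration_ms` (8 B), `timestamp` (4 B), so it starts at offset 4 + 8 + 4 = 16 and occupies 8 bytes.
Bytes at offsets 16..23: 86 BA 0F A3 52 E2 46 5F.
Little-endian: lowest address holds the least-significant byte.
Reassemble most-significant byte first: 5F 46 E2 52 A3 0F BA 86 → 0x5F46E252A30FBA86.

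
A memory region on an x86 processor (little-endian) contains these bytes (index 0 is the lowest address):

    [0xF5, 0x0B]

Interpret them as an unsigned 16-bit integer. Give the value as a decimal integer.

In little-endian order the low byte comes first in memory.
Reassemble most-significant byte first: 0B F5 → 0x0BF5.
0x0BF5 = 3061.

3061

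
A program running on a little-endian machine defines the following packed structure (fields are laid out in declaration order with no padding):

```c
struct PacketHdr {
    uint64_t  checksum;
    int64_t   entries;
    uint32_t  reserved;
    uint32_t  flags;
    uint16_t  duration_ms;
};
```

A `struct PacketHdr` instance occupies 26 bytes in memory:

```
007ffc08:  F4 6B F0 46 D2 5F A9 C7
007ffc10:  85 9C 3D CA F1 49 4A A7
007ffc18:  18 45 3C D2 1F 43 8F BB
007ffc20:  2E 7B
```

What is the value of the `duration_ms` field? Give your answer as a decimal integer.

`duration_ms` follows `checksum` (8 B), `entries` (8 B), `reserved` (4 B), `flags` (4 B), so it starts at offset 8 + 8 + 4 + 4 = 24 and occupies 2 bytes.
Bytes at offsets 24..25: 2E 7B.
In little-endian order the low byte comes first in memory.
Reassemble most-significant byte first: 7B 2E → 0x7B2E.
0x7B2E = 31534.

31534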